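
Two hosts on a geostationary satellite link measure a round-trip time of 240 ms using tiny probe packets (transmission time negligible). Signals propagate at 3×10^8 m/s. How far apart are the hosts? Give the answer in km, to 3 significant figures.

One-way propagation = RTT/2 = 120 ms.
d = s × t = 300000000 × 0.12 = 36000 km.

36000 km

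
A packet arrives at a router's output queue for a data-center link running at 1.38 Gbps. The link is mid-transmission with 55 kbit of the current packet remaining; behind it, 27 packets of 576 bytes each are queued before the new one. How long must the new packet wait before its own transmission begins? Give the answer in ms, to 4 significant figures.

0.1300 ms

Each queued packet: L/R = 4608/1380000000 = 0.00333913 ms.
27 queued → 0.0901565 ms.
Plus remaining 55000 bits of current packet: 0.0398551 ms.
Queuing delay = 0.1300 ms.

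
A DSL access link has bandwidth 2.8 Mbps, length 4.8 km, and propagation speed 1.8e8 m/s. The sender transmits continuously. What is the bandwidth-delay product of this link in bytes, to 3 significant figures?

9.33 bytes

Propagation delay = 4800 / 180000000 = 2.66667e-05 s.
BDP = R × t_prop = 2800000 × 2.66667e-05 = 74.6667 bits.
In bytes: 74.6667/8 = 9.33 bytes.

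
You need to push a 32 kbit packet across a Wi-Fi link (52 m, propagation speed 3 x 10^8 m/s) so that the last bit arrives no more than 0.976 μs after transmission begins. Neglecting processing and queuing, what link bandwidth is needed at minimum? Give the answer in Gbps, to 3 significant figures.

Propagation delay = 52 / 300000000 = 0.173333 μs.
Transmission budget = 0.976 − 0.173333 = 0.802667 μs.
R ≥ L / t_tx = 32000 bits / 8.02667e-07 s = 39.9 Gbps.

39.9 Gbps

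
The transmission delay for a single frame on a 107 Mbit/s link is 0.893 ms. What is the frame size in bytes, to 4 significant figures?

L = R × t_tx = 107000000 b/s × 0.000893 s = 95551 bits.
In bytes: 95551 / 8 = 11940 bytes.

11940 bytes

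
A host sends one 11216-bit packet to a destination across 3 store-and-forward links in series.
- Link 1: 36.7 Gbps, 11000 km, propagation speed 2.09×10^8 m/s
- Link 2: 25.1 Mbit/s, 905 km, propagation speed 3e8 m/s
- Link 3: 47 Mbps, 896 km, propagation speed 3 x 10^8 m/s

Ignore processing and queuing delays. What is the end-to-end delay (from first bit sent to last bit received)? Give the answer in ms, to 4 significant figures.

59.32 ms

Transmission delays (L/R per hop): 0.000305613, 0.446853, 0.238638 ms; sum = 0.685797 ms.
Propagation delays (d/s per hop): 52.6316, 3.01667, 2.98667 ms; sum = 58.6349 ms.
End-to-end = 59.32 ms.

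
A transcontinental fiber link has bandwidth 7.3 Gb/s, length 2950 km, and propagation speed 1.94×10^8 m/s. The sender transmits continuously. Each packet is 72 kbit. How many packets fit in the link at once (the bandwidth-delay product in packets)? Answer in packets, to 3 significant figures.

1540 packets

Propagation delay = 2950000 / 194000000 = 0.0152062 s.
BDP = R × t_prop = 7300000000 × 0.0152062 = 111005000 bits.
In packets of 72000 bits: 1540 packets.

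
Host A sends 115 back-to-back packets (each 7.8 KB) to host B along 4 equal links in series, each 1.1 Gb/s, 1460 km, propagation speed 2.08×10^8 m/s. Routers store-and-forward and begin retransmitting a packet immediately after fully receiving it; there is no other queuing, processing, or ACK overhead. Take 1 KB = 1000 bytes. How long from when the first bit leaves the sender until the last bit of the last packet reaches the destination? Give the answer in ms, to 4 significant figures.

34.77 ms

Per-hop transmission t_tx = L/R = 62400/1100000000 = 0.0567273 ms.
Per-hop propagation t_prop = 1460000/208000000 = 7.01923 ms.
Pipeline fill: first packet needs 4·t_tx to clear all hops; remaining 114 packets each add one t_tx.
Total = (4+115-1)·t_tx + 4·t_prop = 118·0.0567273 + 4·7.01923 = 34.77 ms.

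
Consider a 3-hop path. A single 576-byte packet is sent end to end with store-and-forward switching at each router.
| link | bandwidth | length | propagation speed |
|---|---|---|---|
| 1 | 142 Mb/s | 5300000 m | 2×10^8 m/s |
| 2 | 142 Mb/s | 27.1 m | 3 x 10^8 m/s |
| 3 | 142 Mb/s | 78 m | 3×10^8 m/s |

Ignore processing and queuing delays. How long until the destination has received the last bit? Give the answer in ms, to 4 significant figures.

L = 576 × 8 = 4608 bits.
Transmission delay per hop = L/R = 4608/142000000 = 0.0324507 ms; 3 hops → 0.0973521 ms.
Propagation delays (d/s per hop): 26.5, 9.03333e-05, 0.00026 ms; sum = 26.5004 ms.
End-to-end = 26.60 ms.

26.60 ms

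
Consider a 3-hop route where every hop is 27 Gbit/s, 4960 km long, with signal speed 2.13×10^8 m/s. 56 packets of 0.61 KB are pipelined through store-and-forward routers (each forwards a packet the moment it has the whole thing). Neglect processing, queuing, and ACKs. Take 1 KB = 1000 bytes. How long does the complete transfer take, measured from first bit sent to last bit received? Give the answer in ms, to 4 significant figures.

Per-hop transmission t_tx = L/R = 4880/27000000000 = 0.000180741 ms.
Per-hop propagation t_prop = 4960000/213000000 = 23.2864 ms.
Pipeline fill: first packet needs 3·t_tx to clear all hops; remaining 55 packets each add one t_tx.
Total = (3+56-1)·t_tx + 3·t_prop = 58·0.000180741 + 3·23.2864 = 69.87 ms.

69.87 ms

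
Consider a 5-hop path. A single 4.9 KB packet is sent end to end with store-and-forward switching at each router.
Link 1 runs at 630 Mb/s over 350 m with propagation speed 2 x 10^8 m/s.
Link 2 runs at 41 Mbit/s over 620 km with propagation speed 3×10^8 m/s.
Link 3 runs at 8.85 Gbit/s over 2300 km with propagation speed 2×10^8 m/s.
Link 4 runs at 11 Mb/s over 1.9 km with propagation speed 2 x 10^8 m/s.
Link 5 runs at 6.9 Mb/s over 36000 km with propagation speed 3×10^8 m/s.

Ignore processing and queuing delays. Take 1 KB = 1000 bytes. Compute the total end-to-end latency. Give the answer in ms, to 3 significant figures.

144 ms

L = 39200 bits.
Transmission delays (L/R per hop): 0.0622222, 0.956098, 0.00442938, 3.56364, 5.68116 ms; sum = 10.2675 ms.
Propagation delays (d/s per hop): 0.00175, 2.06667, 11.5, 0.0095, 120 ms; sum = 133.578 ms.
End-to-end = 144 ms.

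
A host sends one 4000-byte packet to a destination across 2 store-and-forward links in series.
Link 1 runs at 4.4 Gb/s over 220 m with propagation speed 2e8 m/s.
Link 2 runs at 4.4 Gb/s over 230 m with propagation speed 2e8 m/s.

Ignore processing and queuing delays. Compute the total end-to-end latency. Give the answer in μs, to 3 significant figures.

16.8 μs

L = 4000 × 8 = 32000 bits.
Transmission delay per hop = L/R = 32000/4400000000 = 7.27273 μs; 2 hops → 14.5455 μs.
Propagation delays (d/s per hop): 1.1, 1.15 μs; sum = 2.25 μs.
End-to-end = 16.8 μs.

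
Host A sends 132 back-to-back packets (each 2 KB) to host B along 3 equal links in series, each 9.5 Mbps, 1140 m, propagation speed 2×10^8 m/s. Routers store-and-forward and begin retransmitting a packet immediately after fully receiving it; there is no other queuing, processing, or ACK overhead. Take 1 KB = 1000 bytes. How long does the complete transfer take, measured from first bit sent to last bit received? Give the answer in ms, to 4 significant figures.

225.7 ms

Per-hop transmission t_tx = L/R = 16000/9500000 = 1.68421 ms.
Per-hop propagation t_prop = 1140/200000000 = 0.0057 ms.
Pipeline fill: first packet needs 3·t_tx to clear all hops; remaining 131 packets each add one t_tx.
Total = (3+132-1)·t_tx + 3·t_prop = 134·1.68421 + 3·0.0057 = 225.7 ms.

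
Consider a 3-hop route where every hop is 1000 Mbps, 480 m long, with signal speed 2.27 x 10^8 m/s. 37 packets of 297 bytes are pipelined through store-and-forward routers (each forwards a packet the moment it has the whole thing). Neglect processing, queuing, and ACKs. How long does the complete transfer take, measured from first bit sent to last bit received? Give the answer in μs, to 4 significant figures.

99.01 μs

Per-hop transmission t_tx = L/R = 2376/1000000000 = 2.376 μs.
Per-hop propagation t_prop = 480/227000000 = 2.11454 μs.
Pipeline fill: first packet needs 3·t_tx to clear all hops; remaining 36 packets each add one t_tx.
Total = (3+37-1)·t_tx + 3·t_prop = 39·2.376 + 3·2.11454 = 99.01 μs.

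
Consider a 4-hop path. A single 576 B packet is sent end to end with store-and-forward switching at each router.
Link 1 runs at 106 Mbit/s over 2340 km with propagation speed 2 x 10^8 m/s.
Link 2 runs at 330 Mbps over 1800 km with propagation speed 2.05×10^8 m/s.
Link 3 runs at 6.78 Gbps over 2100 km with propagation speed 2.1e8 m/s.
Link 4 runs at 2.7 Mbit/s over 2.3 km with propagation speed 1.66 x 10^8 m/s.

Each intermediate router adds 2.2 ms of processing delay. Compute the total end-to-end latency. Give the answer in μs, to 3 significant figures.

L = 576 × 8 = 4608 bits.
Transmission delays (L/R per hop): 43.4717, 13.9636, 0.679646, 1706.67 μs; sum = 1764.78 μs.
Propagation delays (d/s per hop): 11700, 8780.49, 10000, 13.8554 μs; sum = 30494.3 μs.
Processing at 3 router(s): 3 × 2.2 ms = 6600 μs.
End-to-end = 38900 μs.

38900 μs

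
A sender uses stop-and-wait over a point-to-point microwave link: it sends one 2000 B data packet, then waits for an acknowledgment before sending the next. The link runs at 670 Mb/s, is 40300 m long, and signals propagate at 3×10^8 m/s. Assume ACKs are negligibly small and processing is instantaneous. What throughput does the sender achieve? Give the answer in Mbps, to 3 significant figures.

54.7 Mbps

t_tx = L/R = 16000/670000000 = 2.38806e-05 s.
t_prop = 40300/300000000 = 0.000134333 s; RTT = 0.000268667 s.
Cycle = t_tx + RTT = 0.000292547 s.
Throughput = L / cycle = 16000 / 0.000292547 = 54.7 Mbps.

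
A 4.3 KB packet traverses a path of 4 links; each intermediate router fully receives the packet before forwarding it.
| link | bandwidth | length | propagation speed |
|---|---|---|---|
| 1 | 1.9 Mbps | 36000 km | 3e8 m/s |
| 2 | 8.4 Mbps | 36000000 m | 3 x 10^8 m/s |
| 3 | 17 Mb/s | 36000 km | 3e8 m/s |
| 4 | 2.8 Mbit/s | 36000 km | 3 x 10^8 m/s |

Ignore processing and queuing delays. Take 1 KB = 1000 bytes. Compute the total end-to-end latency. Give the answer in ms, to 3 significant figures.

517 ms

L = 34400 bits.
Transmission delays (L/R per hop): 18.1053, 4.09524, 2.02353, 12.2857 ms; sum = 36.5097 ms.
Propagation delays (d/s per hop): 120, 120, 120, 120 ms; sum = 480 ms.
End-to-end = 517 ms.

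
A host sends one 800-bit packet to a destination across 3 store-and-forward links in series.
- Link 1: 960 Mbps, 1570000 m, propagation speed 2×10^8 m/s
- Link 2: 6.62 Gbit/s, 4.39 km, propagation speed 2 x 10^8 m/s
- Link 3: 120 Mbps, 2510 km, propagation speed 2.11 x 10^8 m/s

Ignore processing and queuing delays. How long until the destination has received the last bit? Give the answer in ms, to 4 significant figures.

Transmission delays (L/R per hop): 0.000833333, 0.000120846, 0.00666667 ms; sum = 0.00762085 ms.
Propagation delays (d/s per hop): 7.85, 0.02195, 11.8957 ms; sum = 19.7677 ms.
End-to-end = 19.78 ms.

19.78 ms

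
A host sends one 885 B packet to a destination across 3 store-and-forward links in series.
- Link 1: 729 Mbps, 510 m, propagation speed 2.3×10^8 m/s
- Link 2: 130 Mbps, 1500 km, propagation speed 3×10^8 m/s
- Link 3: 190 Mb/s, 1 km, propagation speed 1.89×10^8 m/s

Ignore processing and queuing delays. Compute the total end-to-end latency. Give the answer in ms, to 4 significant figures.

5.109 ms

L = 885 × 8 = 7080 bits.
Transmission delays (L/R per hop): 0.00971193, 0.0544615, 0.0372632 ms; sum = 0.101437 ms.
Propagation delays (d/s per hop): 0.00221739, 5, 0.00529101 ms; sum = 5.00751 ms.
End-to-end = 5.109 ms.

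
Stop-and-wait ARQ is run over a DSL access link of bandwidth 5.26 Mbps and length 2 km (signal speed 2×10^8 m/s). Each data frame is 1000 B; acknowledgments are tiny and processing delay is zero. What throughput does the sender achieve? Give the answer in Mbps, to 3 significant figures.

5.19 Mbps

t_tx = L/R = 8000/5260000 = 0.00152091 s.
t_prop = 2000/200000000 = 1e-05 s; RTT = 2e-05 s.
Cycle = t_tx + RTT = 0.00154091 s.
Throughput = L / cycle = 8000 / 0.00154091 = 5.19 Mbps.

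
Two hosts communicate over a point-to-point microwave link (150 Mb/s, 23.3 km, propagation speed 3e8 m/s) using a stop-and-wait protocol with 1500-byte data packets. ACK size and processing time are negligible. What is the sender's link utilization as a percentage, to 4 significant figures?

t_tx = L/R = 12000/150000000 = 8e-05 s.
t_prop = 23300/300000000 = 7.76667e-05 s; RTT = 0.000155333 s.
Cycle = t_tx + RTT = 0.000235333 s.
Utilization = t_tx / cycle = 8e-05/0.000235333 = 33.99 %.

33.99 %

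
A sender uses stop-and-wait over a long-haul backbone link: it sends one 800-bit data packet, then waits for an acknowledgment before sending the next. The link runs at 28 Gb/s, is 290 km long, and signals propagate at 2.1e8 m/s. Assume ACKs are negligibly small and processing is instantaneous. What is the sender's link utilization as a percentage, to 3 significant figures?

0.00103 %

t_tx = L/R = 800/28000000000 = 2.85714e-08 s.
t_prop = 290000/210000000 = 0.00138095 s; RTT = 0.0027619 s.
Cycle = t_tx + RTT = 0.00276193 s.
Utilization = t_tx / cycle = 2.85714e-08/0.00276193 = 0.00103 %.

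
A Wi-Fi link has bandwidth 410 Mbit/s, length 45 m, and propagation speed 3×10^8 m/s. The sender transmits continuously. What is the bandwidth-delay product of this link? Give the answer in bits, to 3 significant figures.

61.5 bits

Propagation delay = 45 / 300000000 = 1.5e-07 s.
BDP = R × t_prop = 410000000 × 1.5e-07 = 61.5 bits.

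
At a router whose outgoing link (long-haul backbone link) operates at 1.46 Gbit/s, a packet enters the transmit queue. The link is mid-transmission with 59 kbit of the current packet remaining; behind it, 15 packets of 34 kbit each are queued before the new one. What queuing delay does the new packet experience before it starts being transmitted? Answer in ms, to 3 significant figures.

0.390 ms

Each queued packet: L/R = 34000/1460000000 = 0.0232877 ms.
15 queued → 0.349315 ms.
Plus remaining 59000 bits of current packet: 0.040411 ms.
Queuing delay = 0.390 ms.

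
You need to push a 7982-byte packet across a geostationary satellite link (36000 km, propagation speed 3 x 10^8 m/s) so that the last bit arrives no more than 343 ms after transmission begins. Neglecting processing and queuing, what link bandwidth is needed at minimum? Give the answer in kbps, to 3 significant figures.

L = 63856 bits.
Propagation delay = 36000000 / 300000000 = 120 ms.
Transmission budget = 343 − 120 = 223 ms.
R ≥ L / t_tx = 63856 bits / 0.223 s = 286 kbps.

286 kbps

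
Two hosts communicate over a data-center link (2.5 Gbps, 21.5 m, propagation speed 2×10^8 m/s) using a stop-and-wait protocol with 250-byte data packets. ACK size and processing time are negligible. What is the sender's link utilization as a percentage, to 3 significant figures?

78.8 %

t_tx = L/R = 2000/2500000000 = 8e-07 s.
t_prop = 21.5/200000000 = 1.075e-07 s; RTT = 2.15e-07 s.
Cycle = t_tx + RTT = 1.015e-06 s.
Utilization = t_tx / cycle = 8e-07/1.015e-06 = 78.8 %.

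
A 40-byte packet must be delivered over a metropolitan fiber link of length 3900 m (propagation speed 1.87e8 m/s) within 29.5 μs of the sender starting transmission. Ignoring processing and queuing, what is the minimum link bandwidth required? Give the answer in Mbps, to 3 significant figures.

37.0 Mbps

L = 320 bits.
Propagation delay = 3900 / 187000000 = 20.8556 μs.
Transmission budget = 29.5 − 20.8556 = 8.64439 μs.
R ≥ L / t_tx = 320 bits / 8.64439e-06 s = 37.0 Mbps.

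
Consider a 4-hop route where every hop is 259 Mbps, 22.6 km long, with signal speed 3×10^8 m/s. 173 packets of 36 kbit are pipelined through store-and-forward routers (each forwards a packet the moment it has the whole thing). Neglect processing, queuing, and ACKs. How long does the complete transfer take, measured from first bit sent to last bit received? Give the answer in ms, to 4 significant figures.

Per-hop transmission t_tx = L/R = 36000/259000000 = 0.138996 ms.
Per-hop propagation t_prop = 22600/300000000 = 0.0753333 ms.
Pipeline fill: first packet needs 4·t_tx to clear all hops; remaining 172 packets each add one t_tx.
Total = (4+173-1)·t_tx + 4·t_prop = 176·0.138996 + 4·0.0753333 = 24.76 ms.

24.76 ms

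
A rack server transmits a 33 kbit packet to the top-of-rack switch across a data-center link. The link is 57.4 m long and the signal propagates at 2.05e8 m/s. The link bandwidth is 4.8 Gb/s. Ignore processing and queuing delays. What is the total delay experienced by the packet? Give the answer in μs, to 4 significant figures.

7.155 μs

L = 33000 bits.
Transmission delay = L/R = 33000 / 4800000000 = 6.875 μs.
Propagation delay = d/s = 57.4 m / 2.05e+08 m/s = 0.28 μs.
Total = 7.155 μs.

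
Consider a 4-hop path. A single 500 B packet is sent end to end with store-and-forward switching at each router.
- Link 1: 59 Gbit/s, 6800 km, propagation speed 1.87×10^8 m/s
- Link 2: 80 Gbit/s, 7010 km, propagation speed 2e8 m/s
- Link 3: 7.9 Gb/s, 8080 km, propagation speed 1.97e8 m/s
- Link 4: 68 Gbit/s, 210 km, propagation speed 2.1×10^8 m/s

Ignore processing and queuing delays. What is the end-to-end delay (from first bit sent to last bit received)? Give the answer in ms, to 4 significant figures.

113.4 ms

L = 500 × 8 = 4000 bits.
Transmission delays (L/R per hop): 6.77966e-05, 5e-05, 0.000506329, 5.88235e-05 ms; sum = 0.000682949 ms.
Propagation delays (d/s per hop): 36.3636, 35.05, 41.0152, 1 ms; sum = 113.429 ms.
End-to-end = 113.4 ms.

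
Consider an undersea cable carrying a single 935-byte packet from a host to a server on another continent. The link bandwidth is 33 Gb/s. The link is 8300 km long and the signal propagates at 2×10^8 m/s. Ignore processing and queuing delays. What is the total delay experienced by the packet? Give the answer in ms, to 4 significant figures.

41.50 ms

L = 935 × 8 = 7480 bits.
Transmission delay = L/R = 7480 / 33000000000 = 0.000226667 ms.
Propagation delay = d/s = 8300000 m / 200000000 m/s = 41.5 ms.
Total = 41.50 ms.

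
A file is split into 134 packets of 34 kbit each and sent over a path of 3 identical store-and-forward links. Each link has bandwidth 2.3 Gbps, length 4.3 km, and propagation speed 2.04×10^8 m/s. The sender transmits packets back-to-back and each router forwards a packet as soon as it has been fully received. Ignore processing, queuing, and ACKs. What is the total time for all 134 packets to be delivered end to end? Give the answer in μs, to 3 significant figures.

2070 μs

Per-hop transmission t_tx = L/R = 34000/2300000000 = 14.7826 μs.
Per-hop propagation t_prop = 4300/204000000 = 21.0784 μs.
Pipeline fill: first packet needs 3·t_tx to clear all hops; remaining 133 packets each add one t_tx.
Total = (3+134-1)·t_tx + 3·t_prop = 136·14.7826 + 3·21.0784 = 2070 μs.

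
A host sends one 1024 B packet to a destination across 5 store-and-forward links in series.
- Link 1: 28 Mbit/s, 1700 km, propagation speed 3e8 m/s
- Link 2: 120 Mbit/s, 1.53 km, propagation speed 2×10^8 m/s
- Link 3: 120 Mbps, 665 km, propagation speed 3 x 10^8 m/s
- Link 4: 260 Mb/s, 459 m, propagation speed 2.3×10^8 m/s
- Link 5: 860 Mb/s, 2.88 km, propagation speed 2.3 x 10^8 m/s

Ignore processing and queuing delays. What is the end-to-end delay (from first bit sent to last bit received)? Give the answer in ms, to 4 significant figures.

L = 1024 × 8 = 8192 bits.
Transmission delays (L/R per hop): 0.292571, 0.0682667, 0.0682667, 0.0315077, 0.00952558 ms; sum = 0.470138 ms.
Propagation delays (d/s per hop): 5.66667, 0.00765, 2.21667, 0.00199565, 0.0125217 ms; sum = 7.9055 ms.
End-to-end = 8.376 ms.

8.376 ms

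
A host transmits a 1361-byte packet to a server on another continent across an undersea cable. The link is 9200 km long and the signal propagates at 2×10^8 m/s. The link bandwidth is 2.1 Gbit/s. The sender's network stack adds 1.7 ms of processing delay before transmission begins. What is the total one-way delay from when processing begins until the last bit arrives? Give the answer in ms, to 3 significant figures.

L = 1361 × 8 = 10888 bits.
Transmission delay = L/R = 10888 / 2100000000 = 0.00518476 ms.
Propagation delay = d/s = 9200000 m / 200000000 m/s = 46 ms.
Plus processing delay 1.7 ms = 1.7 ms.
Total = 47.7 ms.

47.7 ms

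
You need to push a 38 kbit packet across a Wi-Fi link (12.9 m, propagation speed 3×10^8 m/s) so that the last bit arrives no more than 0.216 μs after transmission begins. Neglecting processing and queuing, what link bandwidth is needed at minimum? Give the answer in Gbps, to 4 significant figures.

Propagation delay = 12.9 / 300000000 = 0.043 μs.
Transmission budget = 0.216 − 0.043 = 0.173 μs.
R ≥ L / t_tx = 38000 bits / 1.73e-07 s = 219.7 Gbps.

219.7 Gbps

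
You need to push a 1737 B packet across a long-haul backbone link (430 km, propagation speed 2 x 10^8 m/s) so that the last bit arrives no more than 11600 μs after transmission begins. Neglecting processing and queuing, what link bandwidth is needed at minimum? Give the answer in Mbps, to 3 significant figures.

L = 13896 bits.
Propagation delay = 430000 / 200000000 = 2150 μs.
Transmission budget = 11600 − 2150 = 9450 μs.
R ≥ L / t_tx = 13896 bits / 0.00945 s = 1.47 Mbps.

1.47 Mbps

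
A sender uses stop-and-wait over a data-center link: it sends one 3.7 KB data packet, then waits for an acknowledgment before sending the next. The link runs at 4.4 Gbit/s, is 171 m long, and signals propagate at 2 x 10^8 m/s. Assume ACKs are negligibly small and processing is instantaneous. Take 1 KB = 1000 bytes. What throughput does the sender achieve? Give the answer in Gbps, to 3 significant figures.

3.51 Gbps

t_tx = L/R = 29600/4400000000 = 6.72727e-06 s.
t_prop = 171/200000000 = 8.55e-07 s; RTT = 1.71e-06 s.
Cycle = t_tx + RTT = 8.43727e-06 s.
Throughput = L / cycle = 29600 / 8.43727e-06 = 3.51 Gbps.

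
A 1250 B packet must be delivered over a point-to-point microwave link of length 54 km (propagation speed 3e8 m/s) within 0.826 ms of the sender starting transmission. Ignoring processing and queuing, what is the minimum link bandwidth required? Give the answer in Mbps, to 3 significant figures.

15.5 Mbps

L = 10000 bits.
Propagation delay = 54000 / 300000000 = 0.18 ms.
Transmission budget = 0.826 − 0.18 = 0.646 ms.
R ≥ L / t_tx = 10000 bits / 0.000646 s = 15.5 Mbps.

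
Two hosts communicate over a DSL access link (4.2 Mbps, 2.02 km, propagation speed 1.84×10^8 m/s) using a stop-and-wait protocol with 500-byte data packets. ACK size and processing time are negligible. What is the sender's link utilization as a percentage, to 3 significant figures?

t_tx = L/R = 4000/4200000 = 0.000952381 s.
t_prop = 2020/184000000 = 1.09783e-05 s; RTT = 2.19565e-05 s.
Cycle = t_tx + RTT = 0.000974337 s.
Utilization = t_tx / cycle = 0.000952381/0.000974337 = 97.7 %.

97.7 %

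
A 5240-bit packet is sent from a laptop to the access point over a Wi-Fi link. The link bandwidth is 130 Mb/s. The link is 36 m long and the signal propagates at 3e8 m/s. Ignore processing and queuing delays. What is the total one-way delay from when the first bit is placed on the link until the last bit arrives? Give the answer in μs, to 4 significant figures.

Transmission delay = L/R = 5240 / 130000000 = 40.3077 μs.
Propagation delay = d/s = 36 m / 300000000 m/s = 0.12 μs.
Total = 40.43 μs.

40.43 μs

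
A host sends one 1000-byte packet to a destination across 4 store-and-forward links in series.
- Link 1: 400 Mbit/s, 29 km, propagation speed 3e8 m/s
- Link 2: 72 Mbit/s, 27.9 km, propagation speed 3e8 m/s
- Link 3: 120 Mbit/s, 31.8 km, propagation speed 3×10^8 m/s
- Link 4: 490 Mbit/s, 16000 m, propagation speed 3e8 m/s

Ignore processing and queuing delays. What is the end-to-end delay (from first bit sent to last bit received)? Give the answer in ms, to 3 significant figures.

0.563 ms

L = 1000 × 8 = 8000 bits.
Transmission delays (L/R per hop): 0.02, 0.111111, 0.0666667, 0.0163265 ms; sum = 0.214104 ms.
Propagation delays (d/s per hop): 0.0966667, 0.093, 0.106, 0.0533333 ms; sum = 0.349 ms.
End-to-end = 0.563 ms.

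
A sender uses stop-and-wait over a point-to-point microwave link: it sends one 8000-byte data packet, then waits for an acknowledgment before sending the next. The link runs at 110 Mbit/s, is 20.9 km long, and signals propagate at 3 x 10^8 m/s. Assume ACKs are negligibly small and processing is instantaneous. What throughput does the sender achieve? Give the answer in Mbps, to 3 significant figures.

t_tx = L/R = 64000/110000000 = 0.000581818 s.
t_prop = 20900/300000000 = 6.96667e-05 s; RTT = 0.000139333 s.
Cycle = t_tx + RTT = 0.000721152 s.
Throughput = L / cycle = 64000 / 0.000721152 = 88.7 Mbps.

88.7 Mbps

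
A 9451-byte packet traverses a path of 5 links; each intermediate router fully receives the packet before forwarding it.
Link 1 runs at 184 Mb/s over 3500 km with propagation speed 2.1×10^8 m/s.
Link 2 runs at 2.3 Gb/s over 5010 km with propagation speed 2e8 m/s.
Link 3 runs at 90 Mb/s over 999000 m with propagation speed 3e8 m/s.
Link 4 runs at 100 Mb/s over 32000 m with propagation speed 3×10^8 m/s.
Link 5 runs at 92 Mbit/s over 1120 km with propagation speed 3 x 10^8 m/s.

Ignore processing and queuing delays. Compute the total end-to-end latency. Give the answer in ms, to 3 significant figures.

L = 9451 × 8 = 75608 bits.
Transmission delays (L/R per hop): 0.410913, 0.032873, 0.840089, 0.75608, 0.821826 ms; sum = 2.86178 ms.
Propagation delays (d/s per hop): 16.6667, 25.05, 3.33, 0.106667, 3.73333 ms; sum = 48.8867 ms.
End-to-end = 51.7 ms.

51.7 ms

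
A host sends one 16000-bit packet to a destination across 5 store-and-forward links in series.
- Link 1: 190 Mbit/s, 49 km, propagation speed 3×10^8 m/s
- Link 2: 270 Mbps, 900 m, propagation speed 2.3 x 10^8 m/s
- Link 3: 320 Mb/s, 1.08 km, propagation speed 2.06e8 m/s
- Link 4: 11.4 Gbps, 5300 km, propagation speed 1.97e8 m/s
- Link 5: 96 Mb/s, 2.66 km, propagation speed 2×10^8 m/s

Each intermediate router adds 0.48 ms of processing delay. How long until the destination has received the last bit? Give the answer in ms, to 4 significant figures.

29.37 ms

Transmission delays (L/R per hop): 0.0842105, 0.0592593, 0.05, 0.00140351, 0.166667 ms; sum = 0.36154 ms.
Propagation delays (d/s per hop): 0.163333, 0.00391304, 0.00524272, 26.9036, 0.0133 ms; sum = 27.0893 ms.
Processing at 4 router(s): 4 × 0.48 ms = 1.92 ms.
End-to-end = 29.37 ms.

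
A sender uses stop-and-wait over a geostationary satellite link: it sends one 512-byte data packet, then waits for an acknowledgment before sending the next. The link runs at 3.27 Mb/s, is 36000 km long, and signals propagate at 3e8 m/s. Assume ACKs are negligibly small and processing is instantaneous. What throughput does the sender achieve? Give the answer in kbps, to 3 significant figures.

17.0 kbps

t_tx = L/R = 4096/3270000 = 0.0012526 s.
t_prop = 36000000/300000000 = 0.12 s; RTT = 0.24 s.
Cycle = t_tx + RTT = 0.241253 s.
Throughput = L / cycle = 4096 / 0.241253 = 17.0 kbps.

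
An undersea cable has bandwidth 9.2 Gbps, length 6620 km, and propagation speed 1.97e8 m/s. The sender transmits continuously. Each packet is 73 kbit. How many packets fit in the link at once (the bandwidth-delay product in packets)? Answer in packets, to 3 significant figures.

4240 packets

Propagation delay = 6620000 / 197000000 = 0.0336041 s.
BDP = R × t_prop = 9200000000 × 0.0336041 = 309157000 bits.
In packets of 73000 bits: 4240 packets.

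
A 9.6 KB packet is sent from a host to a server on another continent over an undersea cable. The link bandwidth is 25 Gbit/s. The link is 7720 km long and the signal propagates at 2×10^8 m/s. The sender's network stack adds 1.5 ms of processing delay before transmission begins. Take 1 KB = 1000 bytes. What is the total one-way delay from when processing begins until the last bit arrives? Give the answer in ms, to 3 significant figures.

L = 76800 bits.
Transmission delay = L/R = 76800 / 25000000000 = 0.003072 ms.
Propagation delay = d/s = 7720000 m / 200000000 m/s = 38.6 ms.
Plus processing delay 1.5 ms = 1.5 ms.
Total = 40.1 ms.

40.1 ms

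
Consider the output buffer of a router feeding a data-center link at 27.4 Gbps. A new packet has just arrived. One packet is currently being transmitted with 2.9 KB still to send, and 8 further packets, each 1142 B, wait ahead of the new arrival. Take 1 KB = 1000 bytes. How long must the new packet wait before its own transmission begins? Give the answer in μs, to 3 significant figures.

Each queued packet: L/R = 9136/27400000000 = 0.333431 μs.
8 queued → 2.66745 μs.
Plus remaining 23200 bits of current packet: 0.846715 μs.
Queuing delay = 3.51 μs.

3.51 μs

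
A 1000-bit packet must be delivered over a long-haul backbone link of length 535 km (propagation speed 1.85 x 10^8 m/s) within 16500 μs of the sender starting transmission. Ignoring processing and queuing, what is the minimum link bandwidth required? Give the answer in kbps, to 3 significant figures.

73.5 kbps

Propagation delay = 535000 / 185000000 = 2891.89 μs.
Transmission budget = 16500 − 2891.89 = 13608.1 μs.
R ≥ L / t_tx = 1000 bits / 0.0136081 s = 73.5 kbps.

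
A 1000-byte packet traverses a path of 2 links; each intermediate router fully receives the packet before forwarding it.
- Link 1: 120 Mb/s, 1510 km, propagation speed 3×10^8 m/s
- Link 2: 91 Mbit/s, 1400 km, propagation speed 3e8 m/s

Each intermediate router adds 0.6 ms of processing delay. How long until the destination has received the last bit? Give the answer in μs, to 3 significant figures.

L = 1000 × 8 = 8000 bits.
Transmission delays (L/R per hop): 66.6667, 87.9121 μs; sum = 154.579 μs.
Propagation delays (d/s per hop): 5033.33, 4666.67 μs; sum = 9700 μs.
Processing at 1 router(s): 1 × 0.6 ms = 600 μs.
End-to-end = 10500 μs.

10500 μs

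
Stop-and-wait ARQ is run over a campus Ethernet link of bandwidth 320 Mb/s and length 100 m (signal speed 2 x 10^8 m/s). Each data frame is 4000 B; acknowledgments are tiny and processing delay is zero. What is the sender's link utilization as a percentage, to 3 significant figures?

99.0 %

t_tx = L/R = 32000/320000000 = 0.0001 s.
t_prop = 100/200000000 = 5e-07 s; RTT = 1e-06 s.
Cycle = t_tx + RTT = 0.000101 s.
Utilization = t_tx / cycle = 0.0001/0.000101 = 99.0 %.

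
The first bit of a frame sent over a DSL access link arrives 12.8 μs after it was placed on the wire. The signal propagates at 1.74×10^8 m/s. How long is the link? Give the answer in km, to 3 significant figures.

d = s × t_prop = 174000000 × 1.28e-05 = 2.23 km.

2.23 km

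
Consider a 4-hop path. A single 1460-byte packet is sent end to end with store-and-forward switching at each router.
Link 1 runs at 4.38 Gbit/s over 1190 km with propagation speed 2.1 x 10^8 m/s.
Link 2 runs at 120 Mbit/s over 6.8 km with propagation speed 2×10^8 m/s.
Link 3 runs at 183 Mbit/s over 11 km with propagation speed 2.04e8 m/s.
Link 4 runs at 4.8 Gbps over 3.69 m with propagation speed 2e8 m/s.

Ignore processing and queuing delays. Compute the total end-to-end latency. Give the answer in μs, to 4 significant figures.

5921 μs

L = 1460 × 8 = 11680 bits.
Transmission delays (L/R per hop): 2.66667, 97.3333, 63.8251, 2.43333 μs; sum = 166.258 μs.
Propagation delays (d/s per hop): 5666.67, 34, 53.9216, 0.01845 μs; sum = 5754.61 μs.
End-to-end = 5921 μs.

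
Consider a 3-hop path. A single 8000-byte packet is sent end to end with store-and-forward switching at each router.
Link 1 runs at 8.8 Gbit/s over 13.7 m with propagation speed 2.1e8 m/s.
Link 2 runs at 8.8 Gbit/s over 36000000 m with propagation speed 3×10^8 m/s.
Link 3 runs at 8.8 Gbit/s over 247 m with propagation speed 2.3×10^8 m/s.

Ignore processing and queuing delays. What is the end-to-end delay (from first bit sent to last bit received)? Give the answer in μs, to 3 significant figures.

L = 8000 × 8 = 64000 bits.
Transmission delay per hop = L/R = 64000/8800000000 = 7.27273 μs; 3 hops → 21.8182 μs.
Propagation delays (d/s per hop): 0.0652381, 120000, 1.07391 μs; sum = 120001 μs.
End-to-end = 120000 μs.

120000 μs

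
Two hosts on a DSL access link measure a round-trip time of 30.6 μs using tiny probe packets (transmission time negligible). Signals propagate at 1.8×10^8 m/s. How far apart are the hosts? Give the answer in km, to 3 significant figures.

One-way propagation = RTT/2 = 15.3 μs.
d = s × t = 180000000 × 1.53e-05 = 2.75 km.

2.75 km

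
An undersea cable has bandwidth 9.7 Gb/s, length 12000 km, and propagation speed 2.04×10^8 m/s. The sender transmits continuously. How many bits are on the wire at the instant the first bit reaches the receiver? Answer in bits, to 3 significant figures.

Propagation delay = 12000000 / 204000000 = 0.0588235 s.
BDP = R × t_prop = 9700000000 × 0.0588235 = 570588000 bits.

571000000 bits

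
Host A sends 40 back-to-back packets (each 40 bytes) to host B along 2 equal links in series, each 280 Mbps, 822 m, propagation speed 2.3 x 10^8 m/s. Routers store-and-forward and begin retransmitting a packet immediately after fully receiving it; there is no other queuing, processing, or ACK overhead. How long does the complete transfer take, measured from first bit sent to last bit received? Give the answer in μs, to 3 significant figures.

Per-hop transmission t_tx = L/R = 320/280000000 = 1.14286 μs.
Per-hop propagation t_prop = 822/2.3e+08 = 3.57391 μs.
Pipeline fill: first packet needs 2·t_tx to clear all hops; remaining 39 packets each add one t_tx.
Total = (2+40-1)·t_tx + 2·t_prop = 41·1.14286 + 2·3.57391 = 54.0 μs.

54.0 μs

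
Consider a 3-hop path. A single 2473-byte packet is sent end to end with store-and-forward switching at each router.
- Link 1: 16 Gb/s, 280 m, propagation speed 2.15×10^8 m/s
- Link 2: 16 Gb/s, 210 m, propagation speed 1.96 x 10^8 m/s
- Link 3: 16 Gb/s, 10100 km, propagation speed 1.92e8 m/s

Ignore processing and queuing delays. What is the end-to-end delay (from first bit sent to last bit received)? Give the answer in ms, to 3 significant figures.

52.6 ms

L = 2473 × 8 = 19784 bits.
Transmission delay per hop = L/R = 19784/16000000000 = 0.0012365 ms; 3 hops → 0.0037095 ms.
Propagation delays (d/s per hop): 0.00130233, 0.00107143, 52.6042 ms; sum = 52.6065 ms.
End-to-end = 52.6 ms.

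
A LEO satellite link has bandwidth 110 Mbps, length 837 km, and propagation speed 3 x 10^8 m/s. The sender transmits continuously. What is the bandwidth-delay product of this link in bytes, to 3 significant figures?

38400 bytes

Propagation delay = 837000 / 300000000 = 0.00279 s.
BDP = R × t_prop = 110000000 × 0.00279 = 306900 bits.
In bytes: 306900/8 = 38400 bytes.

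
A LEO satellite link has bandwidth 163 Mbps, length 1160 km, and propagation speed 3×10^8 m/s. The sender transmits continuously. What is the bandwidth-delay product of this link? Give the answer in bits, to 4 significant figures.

Propagation delay = 1160000 / 300000000 = 0.00386667 s.
BDP = R × t_prop = 163000000 × 0.00386667 = 630267 bits.

630300 bits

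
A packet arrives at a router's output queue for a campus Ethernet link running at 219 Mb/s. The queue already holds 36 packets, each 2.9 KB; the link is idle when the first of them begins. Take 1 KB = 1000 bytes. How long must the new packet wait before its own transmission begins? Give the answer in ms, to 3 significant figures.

3.81 ms

Each queued packet: L/R = 23200/219000000 = 0.105936 ms.
36 queued → 3.8137 ms.
Queuing delay = 3.81 ms.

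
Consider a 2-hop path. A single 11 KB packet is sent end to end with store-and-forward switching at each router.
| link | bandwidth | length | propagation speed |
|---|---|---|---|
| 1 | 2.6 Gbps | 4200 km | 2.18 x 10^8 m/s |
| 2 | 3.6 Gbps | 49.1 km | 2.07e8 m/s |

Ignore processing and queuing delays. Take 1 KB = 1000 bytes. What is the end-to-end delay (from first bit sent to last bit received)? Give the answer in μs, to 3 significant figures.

19600 μs

L = 88000 bits.
Transmission delays (L/R per hop): 33.8462, 24.4444 μs; sum = 58.2906 μs.
Propagation delays (d/s per hop): 19266.1, 237.198 μs; sum = 19503.3 μs.
End-to-end = 19600 μs.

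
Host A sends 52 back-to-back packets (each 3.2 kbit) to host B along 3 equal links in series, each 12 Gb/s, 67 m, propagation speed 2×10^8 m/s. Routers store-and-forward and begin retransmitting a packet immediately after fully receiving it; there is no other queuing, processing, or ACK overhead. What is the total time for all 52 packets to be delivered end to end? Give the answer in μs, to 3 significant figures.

Per-hop transmission t_tx = L/R = 3200/12000000000 = 0.266667 μs.
Per-hop propagation t_prop = 67/200000000 = 0.335 μs.
Pipeline fill: first packet needs 3·t_tx to clear all hops; remaining 51 packets each add one t_tx.
Total = (3+52-1)·t_tx + 3·t_prop = 54·0.266667 + 3·0.335 = 15.4 μs.

15.4 μs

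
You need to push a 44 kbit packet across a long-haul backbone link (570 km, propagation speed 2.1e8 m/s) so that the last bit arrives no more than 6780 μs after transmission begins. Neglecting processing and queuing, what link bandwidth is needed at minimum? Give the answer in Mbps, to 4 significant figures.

10.82 Mbps

Propagation delay = 570000 / 210000000 = 2714.29 μs.
Transmission budget = 6780 − 2714.29 = 4065.71 μs.
R ≥ L / t_tx = 44000 bits / 0.00406571 s = 10.82 Mbps.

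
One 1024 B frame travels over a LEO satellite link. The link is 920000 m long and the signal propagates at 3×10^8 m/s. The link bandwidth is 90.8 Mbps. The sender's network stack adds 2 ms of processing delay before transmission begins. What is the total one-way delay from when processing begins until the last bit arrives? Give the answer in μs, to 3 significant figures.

L = 1024 × 8 = 8192 bits.
Transmission delay = L/R = 8192 / 90800000 = 90.2203 μs.
Propagation delay = d/s = 920000 m / 300000000 m/s = 3066.67 μs.
Plus processing delay 2 ms = 2000 μs.
Total = 5160 μs.

5160 μs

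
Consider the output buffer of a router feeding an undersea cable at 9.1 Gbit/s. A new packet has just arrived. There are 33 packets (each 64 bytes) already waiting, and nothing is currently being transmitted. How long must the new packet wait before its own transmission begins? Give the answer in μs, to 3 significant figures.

Each queued packet: L/R = 512/9100000000 = 0.0562637 μs.
33 queued → 1.8567 μs.
Queuing delay = 1.86 μs.

1.86 μs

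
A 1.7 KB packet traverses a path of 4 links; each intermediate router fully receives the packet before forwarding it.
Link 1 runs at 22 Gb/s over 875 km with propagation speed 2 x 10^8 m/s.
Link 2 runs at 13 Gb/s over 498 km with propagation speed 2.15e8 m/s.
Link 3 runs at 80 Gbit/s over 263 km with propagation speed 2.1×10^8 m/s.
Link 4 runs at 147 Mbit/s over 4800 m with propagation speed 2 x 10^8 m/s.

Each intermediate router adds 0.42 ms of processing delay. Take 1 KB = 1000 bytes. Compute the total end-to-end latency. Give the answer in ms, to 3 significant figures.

L = 13600 bits.
Transmission delays (L/R per hop): 0.000618182, 0.00104615, 0.00017, 0.092517 ms; sum = 0.0943513 ms.
Propagation delays (d/s per hop): 4.375, 2.31628, 1.25238, 0.024 ms; sum = 7.96766 ms.
Processing at 3 router(s): 3 × 0.42 ms = 1.26 ms.
End-to-end = 9.32 ms.

9.32 ms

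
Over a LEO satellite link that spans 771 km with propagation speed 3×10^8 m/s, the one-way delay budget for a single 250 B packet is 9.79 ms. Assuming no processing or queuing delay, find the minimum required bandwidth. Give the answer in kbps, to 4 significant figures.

L = 2000 bits.
Propagation delay = 771000 / 300000000 = 2.57 ms.
Transmission budget = 9.79 − 2.57 = 7.22 ms.
R ≥ L / t_tx = 2000 bits / 0.00722 s = 277.0 kbps.

277.0 kbps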